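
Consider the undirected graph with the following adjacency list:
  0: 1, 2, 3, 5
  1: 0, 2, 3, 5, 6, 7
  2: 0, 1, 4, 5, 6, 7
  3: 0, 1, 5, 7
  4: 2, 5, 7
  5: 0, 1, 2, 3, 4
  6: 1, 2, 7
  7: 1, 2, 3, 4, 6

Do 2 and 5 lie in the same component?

From 2 we can reach 0, 1, 2, 3, 4, 5, 6, 7, which includes 5.

Yes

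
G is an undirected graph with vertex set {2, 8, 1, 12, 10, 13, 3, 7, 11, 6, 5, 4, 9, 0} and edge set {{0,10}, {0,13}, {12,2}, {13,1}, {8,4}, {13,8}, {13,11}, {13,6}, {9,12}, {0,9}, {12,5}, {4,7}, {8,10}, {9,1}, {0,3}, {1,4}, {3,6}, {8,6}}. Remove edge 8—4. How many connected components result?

1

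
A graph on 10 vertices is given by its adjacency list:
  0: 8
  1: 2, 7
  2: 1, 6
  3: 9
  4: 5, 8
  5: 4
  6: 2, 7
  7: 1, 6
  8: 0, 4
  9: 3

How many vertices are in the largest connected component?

4

Starting from 3 we can reach 3, 9. That is one component of size 2.
Starting from 0 we can reach 0, 4, 5, 8. That is one component of size 4.
Starting from 1 we can reach 1, 2, 6, 7. That is one component of size 4.
The largest has 4 vertices.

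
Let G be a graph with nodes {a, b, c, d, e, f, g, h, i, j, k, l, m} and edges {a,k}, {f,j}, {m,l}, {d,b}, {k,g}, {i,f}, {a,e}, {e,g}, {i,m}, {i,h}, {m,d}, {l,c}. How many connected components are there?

Starting from a we can reach a, e, g, k. That is one component of size 4.
Starting from b we can reach b, c, d, f, h, i, j, l, m. That is one component of size 9.
Total: 2 components.

2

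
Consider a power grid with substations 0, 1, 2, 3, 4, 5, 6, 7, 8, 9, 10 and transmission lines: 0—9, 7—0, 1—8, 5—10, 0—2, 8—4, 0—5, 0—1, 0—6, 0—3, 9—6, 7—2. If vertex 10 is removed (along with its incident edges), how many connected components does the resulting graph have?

1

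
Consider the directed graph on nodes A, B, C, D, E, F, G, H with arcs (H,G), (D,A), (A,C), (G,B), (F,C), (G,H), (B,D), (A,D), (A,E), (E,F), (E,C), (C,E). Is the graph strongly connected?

No

There is no directed path from F to H, so the graph is not strongly connected.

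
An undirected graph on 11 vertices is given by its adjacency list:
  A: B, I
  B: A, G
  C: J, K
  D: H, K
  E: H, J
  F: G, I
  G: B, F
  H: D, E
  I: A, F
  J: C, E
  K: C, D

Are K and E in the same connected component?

From K we can reach C, D, E, H, J, K, which includes E.

Yes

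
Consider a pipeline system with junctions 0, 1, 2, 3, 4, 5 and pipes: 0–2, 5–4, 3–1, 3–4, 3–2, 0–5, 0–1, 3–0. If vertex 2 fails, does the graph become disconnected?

Deleting 2 leaves 1 component (was 1) (its neighbors 0, 3 remain connected to each other), so 2 is not a cut vertex.

No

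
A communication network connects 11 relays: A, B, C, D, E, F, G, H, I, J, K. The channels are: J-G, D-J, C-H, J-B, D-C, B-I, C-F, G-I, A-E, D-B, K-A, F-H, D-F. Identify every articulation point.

A, D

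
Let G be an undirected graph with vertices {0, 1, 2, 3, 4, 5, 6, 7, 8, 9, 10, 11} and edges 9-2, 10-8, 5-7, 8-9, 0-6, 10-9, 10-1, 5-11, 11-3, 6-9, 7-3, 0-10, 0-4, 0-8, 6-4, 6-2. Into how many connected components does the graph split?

Starting from 3 we can reach 3, 5, 7, 11. That is one component of size 4.
Starting from 0 we can reach 0, 1, 2, 4, 6, 8, 9, 10. That is one component of size 8.
Total: 2 components.

2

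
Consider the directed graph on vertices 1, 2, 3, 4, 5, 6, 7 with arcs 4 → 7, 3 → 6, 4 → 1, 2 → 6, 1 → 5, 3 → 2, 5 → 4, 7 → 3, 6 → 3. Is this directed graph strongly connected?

No

There is no directed path from 2 to 4, so the graph is not strongly connected.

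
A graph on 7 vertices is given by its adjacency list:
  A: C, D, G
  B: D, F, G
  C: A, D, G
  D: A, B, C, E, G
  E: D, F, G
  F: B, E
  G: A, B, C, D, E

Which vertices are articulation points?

none

Removing G, for instance, still leaves 1 component. No single vertex removal increases the component count — the graph has no articulation points.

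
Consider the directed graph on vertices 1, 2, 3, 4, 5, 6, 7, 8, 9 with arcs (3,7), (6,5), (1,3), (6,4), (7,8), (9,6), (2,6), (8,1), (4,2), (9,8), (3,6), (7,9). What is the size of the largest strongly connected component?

5

{1, 3, 7, 8, 9} are all mutually reachable — one SCC of size 5.
{2, 4, 6} are all mutually reachable — one SCC of size 3.
{5} is an SCC by itself.
The largest has 5 vertices.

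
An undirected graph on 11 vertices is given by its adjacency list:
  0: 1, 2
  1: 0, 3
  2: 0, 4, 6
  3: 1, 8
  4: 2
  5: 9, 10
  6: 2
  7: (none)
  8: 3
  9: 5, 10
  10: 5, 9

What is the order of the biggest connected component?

7

7 is isolated — a component by itself.
Starting from 5 we can reach 5, 9, 10. That is one component of size 3.
Starting from 0 we can reach 0, 1, 2, 3, 4, 6, 8. That is one component of size 7.
The largest has 7 vertices.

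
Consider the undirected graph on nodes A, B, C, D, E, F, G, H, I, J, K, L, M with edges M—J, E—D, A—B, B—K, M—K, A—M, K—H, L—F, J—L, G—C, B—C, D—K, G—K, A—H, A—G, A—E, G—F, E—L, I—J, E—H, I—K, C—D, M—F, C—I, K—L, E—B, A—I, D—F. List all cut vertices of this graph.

none

Removing C, for instance, still leaves 1 component. No single vertex removal increases the component count — the graph has no articulation points.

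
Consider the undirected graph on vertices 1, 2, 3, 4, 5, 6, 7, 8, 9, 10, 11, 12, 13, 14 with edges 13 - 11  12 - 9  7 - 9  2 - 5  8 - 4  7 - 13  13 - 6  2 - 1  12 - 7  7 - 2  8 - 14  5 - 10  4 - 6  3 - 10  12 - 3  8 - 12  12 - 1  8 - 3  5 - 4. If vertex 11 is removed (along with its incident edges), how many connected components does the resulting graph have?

1

With 11 gone, the remaining components are: {1, 2, 3, 4, 5, 6, 7, 8, 9, 10, 12, 13, 14}.
That is 1 component.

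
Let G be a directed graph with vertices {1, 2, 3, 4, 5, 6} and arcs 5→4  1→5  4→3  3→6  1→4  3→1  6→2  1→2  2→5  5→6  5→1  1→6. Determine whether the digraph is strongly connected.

Yes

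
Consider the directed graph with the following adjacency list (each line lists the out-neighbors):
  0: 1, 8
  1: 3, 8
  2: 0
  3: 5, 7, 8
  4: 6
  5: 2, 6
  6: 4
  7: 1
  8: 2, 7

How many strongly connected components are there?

2

{0, 1, 2, 3, 5, 7, 8} are all mutually reachable — one SCC of size 7.
{4, 6} are all mutually reachable — one SCC of size 2.
That gives 2 strongly connected components.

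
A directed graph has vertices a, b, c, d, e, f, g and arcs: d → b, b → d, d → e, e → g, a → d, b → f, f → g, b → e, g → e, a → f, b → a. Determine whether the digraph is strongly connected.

No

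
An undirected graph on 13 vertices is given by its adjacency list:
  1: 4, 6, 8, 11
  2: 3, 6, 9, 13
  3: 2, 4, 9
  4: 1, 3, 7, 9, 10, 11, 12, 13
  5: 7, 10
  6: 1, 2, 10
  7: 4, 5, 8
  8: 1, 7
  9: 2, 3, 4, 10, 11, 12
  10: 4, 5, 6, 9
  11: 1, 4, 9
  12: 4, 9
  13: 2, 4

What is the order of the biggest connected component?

13

Starting from 1 we can reach 1, 2, 3, 4, 5, 6, 7, 8, 9, 10, 11, 12, 13. That is one component of size 13.
The largest has 13 vertices.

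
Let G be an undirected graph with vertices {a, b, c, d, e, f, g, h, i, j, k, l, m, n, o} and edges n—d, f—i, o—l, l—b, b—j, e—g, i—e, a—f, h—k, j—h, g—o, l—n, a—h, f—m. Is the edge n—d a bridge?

Yes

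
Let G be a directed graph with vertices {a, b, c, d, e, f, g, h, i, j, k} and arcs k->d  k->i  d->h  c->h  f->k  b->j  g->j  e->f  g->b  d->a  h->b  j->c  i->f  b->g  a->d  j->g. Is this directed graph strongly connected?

No

There is no directed path from d to e, so the graph is not strongly connected.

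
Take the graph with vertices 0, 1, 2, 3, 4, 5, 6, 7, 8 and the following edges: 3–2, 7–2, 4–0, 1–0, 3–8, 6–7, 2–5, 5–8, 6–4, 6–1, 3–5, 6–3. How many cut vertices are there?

1

Removing 6 increases the component count from 1 to 2, so 6 is a cut vertex.
By contrast removing 5 leaves 1 component; it is not a cut vertex. No other vertex is a cut vertex either.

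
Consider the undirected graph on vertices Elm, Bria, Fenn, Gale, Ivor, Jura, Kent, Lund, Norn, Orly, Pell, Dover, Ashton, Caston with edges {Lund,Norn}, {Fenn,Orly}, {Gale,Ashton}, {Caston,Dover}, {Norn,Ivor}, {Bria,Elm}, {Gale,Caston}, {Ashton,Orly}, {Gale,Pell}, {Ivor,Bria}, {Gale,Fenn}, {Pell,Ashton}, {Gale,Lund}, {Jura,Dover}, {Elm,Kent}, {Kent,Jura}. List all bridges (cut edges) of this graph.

The edges on the cycle Gale-Lund-Norn-Ivor-Bria-Elm-Kent-Jura-Dover-Caston-Gale are not bridges since each lies on that cycle.
Every edge lies on some cycle, so there are no bridges.

none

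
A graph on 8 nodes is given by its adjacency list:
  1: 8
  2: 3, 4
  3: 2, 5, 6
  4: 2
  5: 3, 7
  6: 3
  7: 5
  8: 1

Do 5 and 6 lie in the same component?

Yes

From 5 we can reach 2, 3, 4, 5, 6, 7, which includes 6.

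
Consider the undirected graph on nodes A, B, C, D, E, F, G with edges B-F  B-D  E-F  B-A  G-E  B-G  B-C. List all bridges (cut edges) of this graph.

A-B, B-C, B-D

The edges on the cycle B-G-E-F-B are not bridges since each lies on that cycle.
But removing B-D disconnects B from D; removing B-A disconnects B from A; removing B-C disconnects B from C — these are bridges.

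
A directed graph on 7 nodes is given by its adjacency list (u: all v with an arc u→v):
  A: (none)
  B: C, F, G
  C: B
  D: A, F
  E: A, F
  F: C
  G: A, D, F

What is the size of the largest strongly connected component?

5

{B, C, D, F, G} are all mutually reachable — one SCC of size 5.
{E} is an SCC by itself.
{A} is an SCC by itself.
The largest has 5 vertices.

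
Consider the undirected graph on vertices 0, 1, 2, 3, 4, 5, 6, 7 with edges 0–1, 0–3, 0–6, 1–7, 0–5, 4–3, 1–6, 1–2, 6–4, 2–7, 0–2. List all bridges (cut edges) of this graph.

0-5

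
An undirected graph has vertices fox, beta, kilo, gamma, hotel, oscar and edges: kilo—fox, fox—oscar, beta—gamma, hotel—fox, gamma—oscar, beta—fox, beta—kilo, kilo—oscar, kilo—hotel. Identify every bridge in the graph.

none

The edges on the cycle beta-gamma-oscar-fox-hotel-kilo-beta are not bridges since each lies on that cycle.
Every edge lies on some cycle, so there are no bridges.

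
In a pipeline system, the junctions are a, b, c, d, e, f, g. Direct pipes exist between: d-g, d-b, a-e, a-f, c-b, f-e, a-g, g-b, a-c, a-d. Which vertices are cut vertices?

a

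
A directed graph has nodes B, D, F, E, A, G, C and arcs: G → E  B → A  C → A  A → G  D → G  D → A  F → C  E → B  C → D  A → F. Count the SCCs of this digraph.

1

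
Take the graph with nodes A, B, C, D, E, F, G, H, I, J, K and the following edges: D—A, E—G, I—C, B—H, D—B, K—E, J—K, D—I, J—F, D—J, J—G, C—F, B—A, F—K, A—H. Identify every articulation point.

D

Removing D increases the component count from 1 to 2, so D is a cut vertex.
By contrast removing F leaves 1 component; it is not a cut vertex. No other vertex is a cut vertex either.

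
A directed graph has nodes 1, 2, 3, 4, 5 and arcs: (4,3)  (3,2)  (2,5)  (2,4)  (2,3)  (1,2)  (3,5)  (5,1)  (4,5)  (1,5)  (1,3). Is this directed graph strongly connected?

From 1 we can reach every vertex (1, 2, 3, 4, 5), and every vertex can reach 1 (1, 2, 3, 4, 5). So the whole graph is one strongly connected component.

Yes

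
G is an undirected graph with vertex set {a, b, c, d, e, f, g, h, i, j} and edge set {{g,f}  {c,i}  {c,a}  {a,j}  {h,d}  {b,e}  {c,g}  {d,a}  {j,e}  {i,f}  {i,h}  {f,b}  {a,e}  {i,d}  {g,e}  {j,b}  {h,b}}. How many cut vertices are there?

Removing e, for instance, still leaves 1 component. No single vertex removal increases the component count — the graph has no articulation points.

0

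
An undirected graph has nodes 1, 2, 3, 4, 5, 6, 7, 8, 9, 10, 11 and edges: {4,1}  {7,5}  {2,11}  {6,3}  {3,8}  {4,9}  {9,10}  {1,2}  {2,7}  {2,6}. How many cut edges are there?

10

removing 2 - 6 disconnects 2 from 6; removing 9 - 10 disconnects 9 from 10; removing 6 - 3 disconnects 6 from 3; removing 2 - 11 disconnects 2 from 11 — these are bridges.
In total 10 edges are bridges.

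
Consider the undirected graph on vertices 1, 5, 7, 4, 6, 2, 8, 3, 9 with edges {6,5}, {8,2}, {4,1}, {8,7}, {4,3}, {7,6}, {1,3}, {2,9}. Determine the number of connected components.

2

Starting from 1 we can reach 1, 3, 4. That is one component of size 3.
Starting from 2 we can reach 2, 5, 6, 7, 8, 9. That is one component of size 6.
Total: 2 components.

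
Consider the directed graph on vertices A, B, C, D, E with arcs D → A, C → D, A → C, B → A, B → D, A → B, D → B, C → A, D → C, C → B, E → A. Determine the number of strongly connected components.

2

{A, B, C, D} are all mutually reachable — one SCC of size 4.
{E} is an SCC by itself.
That gives 2 strongly connected components.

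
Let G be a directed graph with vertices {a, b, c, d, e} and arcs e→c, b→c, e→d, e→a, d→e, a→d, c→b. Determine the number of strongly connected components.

{a, d, e} are all mutually reachable — one SCC of size 3.
{b, c} are all mutually reachable — one SCC of size 2.
That gives 2 strongly connected components.

2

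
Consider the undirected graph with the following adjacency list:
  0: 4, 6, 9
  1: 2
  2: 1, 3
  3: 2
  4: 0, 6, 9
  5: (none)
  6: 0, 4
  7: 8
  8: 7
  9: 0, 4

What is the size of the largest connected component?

5 is isolated — a component by itself.
Starting from 7 we can reach 7, 8. That is one component of size 2.
Starting from 1 we can reach 1, 2, 3. That is one component of size 3.
Starting from 0 we can reach 0, 4, 6, 9. That is one component of size 4.
The largest has 4 vertices.

4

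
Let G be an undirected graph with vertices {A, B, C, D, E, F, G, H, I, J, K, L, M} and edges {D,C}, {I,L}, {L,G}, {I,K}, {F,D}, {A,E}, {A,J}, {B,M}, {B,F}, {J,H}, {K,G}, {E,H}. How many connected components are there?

3

Starting from A we can reach A, E, H, J. That is one component of size 4.
Starting from G we can reach G, I, K, L. That is one component of size 4.
Starting from B we can reach B, C, D, F, M. That is one component of size 5.
Total: 3 components.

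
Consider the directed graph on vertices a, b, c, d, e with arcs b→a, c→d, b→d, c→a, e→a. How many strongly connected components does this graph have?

5

{d} is an SCC by itself.
{c} is an SCC by itself.
{e} is an SCC by itself.
{a} is an SCC by itself.
{b} is an SCC by itself.
That gives 5 strongly connected components.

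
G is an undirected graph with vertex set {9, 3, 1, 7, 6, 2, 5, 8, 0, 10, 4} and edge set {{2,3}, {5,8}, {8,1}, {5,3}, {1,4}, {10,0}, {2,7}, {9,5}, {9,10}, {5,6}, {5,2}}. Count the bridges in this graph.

8

The edges on the cycle 5-2-3-5 are not bridges since each lies on that cycle.
But removing 9—10 disconnects 9 from 10; removing 5—9 disconnects 5 from 9; removing 1—8 disconnects 1 from 8; removing 5—8 disconnects 5 from 8 — these are bridges.
In total 8 edges are bridges.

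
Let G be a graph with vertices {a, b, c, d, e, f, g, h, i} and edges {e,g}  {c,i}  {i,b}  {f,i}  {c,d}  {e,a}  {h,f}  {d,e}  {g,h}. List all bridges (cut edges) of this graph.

a-e, b-i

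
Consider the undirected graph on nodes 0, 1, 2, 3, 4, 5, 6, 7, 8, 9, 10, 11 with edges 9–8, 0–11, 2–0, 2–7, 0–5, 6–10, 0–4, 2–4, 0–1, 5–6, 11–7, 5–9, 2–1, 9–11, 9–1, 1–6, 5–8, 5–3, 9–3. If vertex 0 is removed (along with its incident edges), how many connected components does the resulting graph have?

With 0 gone, the remaining components are: {1, 2, 3, 4, 5, 6, 7, 8, 9, 10, 11}.
That is 1 component.

1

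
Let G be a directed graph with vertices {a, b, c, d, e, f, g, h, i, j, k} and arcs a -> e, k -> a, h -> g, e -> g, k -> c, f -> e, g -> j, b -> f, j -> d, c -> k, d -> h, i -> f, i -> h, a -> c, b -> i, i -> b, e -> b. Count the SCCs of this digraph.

{d, g, h, j} are all mutually reachable — one SCC of size 4.
{b, e, f, i} are all mutually reachable — one SCC of size 4.
{a, c, k} are all mutually reachable — one SCC of size 3.
That gives 3 strongly connected components.

3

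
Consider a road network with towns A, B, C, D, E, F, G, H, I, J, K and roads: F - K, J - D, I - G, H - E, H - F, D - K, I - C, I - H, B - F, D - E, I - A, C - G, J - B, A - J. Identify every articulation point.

I

Removing I increases the component count from 1 to 2, so I is a cut vertex.
By contrast removing G leaves 1 component; it is not a cut vertex. No other vertex is a cut vertex either.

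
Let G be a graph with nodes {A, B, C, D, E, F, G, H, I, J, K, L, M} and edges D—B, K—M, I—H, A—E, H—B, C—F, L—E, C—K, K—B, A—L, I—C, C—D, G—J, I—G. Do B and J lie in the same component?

From B we can reach B, C, D, F, G, H, I, J, K, M, which includes J.

Yes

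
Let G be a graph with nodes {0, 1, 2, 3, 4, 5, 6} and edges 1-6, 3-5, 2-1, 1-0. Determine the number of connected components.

4 is isolated — a component by itself.
Starting from 3 we can reach 3, 5. That is one component of size 2.
Starting from 0 we can reach 0, 1, 2, 6. That is one component of size 4.
Total: 3 components.

3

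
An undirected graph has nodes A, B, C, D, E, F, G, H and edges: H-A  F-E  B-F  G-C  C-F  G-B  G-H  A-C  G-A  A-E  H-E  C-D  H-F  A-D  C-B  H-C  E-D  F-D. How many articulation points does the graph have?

0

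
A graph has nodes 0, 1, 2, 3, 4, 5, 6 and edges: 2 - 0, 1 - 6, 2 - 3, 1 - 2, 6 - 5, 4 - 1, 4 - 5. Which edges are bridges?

0-2, 1-2, 2-3

The edges on the cycle 4-1-6-5-4 are not bridges since each lies on that cycle.
But removing 2 - 3 disconnects 2 from 3; removing 1 - 2 disconnects 1 from 2; removing 2 - 0 disconnects 2 from 0 — these are bridges.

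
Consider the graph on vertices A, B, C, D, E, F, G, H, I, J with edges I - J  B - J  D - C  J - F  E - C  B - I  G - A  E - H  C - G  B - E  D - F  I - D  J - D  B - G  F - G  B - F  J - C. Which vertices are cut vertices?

E, G

Removing E increases the component count from 1 to 2, so E is a cut vertex.
Removing G increases the component count from 1 to 2, so G is a cut vertex.
By contrast removing C leaves 1 component; it is not a cut vertex. No other vertex is a cut vertex either.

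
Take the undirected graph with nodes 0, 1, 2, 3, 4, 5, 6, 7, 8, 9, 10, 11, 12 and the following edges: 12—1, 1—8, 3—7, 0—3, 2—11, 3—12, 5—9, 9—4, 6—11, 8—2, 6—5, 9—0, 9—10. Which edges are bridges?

The edges on the cycle 6-5-9-0-3-12-1-8-2-11-6 are not bridges since each lies on that cycle.
But removing 3—7 disconnects 3 from 7; removing 9—10 disconnects 9 from 10; removing 9—4 disconnects 9 from 4 — these are bridges.

10-9, 3-7, 4-9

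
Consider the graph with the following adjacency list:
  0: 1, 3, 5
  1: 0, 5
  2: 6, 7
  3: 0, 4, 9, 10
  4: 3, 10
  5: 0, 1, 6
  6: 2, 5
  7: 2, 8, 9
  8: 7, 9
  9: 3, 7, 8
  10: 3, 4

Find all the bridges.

none

The edges on the cycle 3-4-10-3 are not bridges since each lies on that cycle.
Every edge lies on some cycle, so there are no bridges.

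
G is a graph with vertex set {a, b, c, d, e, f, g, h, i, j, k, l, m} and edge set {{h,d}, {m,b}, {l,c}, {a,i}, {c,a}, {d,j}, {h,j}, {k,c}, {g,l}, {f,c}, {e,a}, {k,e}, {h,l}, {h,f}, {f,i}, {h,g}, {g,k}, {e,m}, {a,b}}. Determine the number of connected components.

1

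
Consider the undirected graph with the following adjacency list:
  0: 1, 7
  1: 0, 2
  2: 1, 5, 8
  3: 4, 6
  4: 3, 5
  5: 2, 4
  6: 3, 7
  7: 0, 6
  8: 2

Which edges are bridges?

The edges on the cycle 7-0-1-2-5-4-3-6-7 are not bridges since each lies on that cycle.
But removing 8-2 disconnects 8 from 2 — this is a bridge.

2-8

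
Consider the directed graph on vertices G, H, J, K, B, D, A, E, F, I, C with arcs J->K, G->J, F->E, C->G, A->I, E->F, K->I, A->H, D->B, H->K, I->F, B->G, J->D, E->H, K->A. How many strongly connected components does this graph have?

3

{A, E, F, H, I, K} are all mutually reachable — one SCC of size 6.
{B, D, G, J} are all mutually reachable — one SCC of size 4.
{C} is an SCC by itself.
That gives 3 strongly connected components.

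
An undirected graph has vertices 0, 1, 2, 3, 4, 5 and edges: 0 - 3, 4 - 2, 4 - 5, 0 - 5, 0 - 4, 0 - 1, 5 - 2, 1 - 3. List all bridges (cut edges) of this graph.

none

The edges on the cycle 0-1-3-0 are not bridges since each lies on that cycle.
Every edge lies on some cycle, so there are no bridges.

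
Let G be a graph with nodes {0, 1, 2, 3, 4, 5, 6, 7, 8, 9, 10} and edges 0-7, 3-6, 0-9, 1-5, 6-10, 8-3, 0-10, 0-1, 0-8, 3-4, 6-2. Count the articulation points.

4

Removing 0 increases the component count from 1 to 4, so 0 is a cut vertex.
Removing 1 increases the component count from 1 to 2, so 1 is a cut vertex.
Removing 3 increases the component count from 1 to 2, so 3 is a cut vertex.
Likewise 6 is a cut vertex.
By contrast removing 2 leaves 1 component; it is not a cut vertex. No other vertex is a cut vertex either.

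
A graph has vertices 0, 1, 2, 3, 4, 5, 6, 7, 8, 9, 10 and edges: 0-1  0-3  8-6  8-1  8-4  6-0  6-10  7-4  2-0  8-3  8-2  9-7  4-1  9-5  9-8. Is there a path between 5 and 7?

Yes

From 5 we can reach 0, 1, 2, 3, 4, 5, 6, 7, 8, 9, 10, which includes 7.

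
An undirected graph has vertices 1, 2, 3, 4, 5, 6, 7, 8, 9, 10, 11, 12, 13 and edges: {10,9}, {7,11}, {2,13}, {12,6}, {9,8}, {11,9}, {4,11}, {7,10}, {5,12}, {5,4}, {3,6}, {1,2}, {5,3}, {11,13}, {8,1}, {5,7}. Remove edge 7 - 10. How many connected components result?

7 and 10 are still connected via 7-11-9-10, so the component count stays at 1.

1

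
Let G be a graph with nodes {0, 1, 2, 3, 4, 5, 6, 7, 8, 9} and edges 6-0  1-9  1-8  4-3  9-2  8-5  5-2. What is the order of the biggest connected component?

7 is isolated — a component by itself.
Starting from 0 we can reach 0, 6. That is one component of size 2.
Starting from 3 we can reach 3, 4. That is one component of size 2.
Starting from 1 we can reach 1, 2, 5, 8, 9. That is one component of size 5.
The largest has 5 vertices.

5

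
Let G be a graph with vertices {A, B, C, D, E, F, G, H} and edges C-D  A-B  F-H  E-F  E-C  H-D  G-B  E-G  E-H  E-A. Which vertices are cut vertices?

E

Removing E increases the component count from 1 to 2, so E is a cut vertex.
By contrast removing F leaves 1 component; it is not a cut vertex. No other vertex is a cut vertex either.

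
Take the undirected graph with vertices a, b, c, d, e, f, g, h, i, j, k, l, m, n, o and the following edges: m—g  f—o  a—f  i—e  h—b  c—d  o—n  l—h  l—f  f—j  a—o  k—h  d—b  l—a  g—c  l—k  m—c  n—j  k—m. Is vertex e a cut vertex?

Deleting e leaves 2 components (was 2), so e is not a cut vertex.

No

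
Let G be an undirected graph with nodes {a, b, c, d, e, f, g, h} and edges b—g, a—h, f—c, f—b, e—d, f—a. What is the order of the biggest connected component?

6

Starting from d we can reach d, e. That is one component of size 2.
Starting from a we can reach a, b, c, f, g, h. That is one component of size 6.
The largest has 6 vertices.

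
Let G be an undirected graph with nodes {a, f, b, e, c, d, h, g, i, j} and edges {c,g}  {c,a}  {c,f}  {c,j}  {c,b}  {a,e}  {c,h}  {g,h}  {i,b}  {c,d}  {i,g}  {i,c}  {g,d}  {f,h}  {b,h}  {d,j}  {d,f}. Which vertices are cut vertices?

a, c

Removing a increases the component count from 1 to 2, so a is a cut vertex.
Removing c increases the component count from 1 to 2, so c is a cut vertex.
By contrast removing g leaves 1 component; it is not a cut vertex. No other vertex is a cut vertex either.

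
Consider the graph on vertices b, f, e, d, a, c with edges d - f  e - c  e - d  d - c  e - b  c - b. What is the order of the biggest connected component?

5

a is isolated — a component by itself.
Starting from b we can reach b, c, d, e, f. That is one component of size 5.
The largest has 5 vertices.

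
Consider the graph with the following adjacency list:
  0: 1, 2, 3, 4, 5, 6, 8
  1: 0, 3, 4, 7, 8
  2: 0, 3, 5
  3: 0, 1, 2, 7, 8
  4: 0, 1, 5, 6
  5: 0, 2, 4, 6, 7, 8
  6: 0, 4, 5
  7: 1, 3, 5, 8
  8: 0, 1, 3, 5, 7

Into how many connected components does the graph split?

1

Starting from 0 we can reach 0, 1, 2, 3, 4, 5, 6, 7, 8. That is one component of size 9.
Total: 1 component.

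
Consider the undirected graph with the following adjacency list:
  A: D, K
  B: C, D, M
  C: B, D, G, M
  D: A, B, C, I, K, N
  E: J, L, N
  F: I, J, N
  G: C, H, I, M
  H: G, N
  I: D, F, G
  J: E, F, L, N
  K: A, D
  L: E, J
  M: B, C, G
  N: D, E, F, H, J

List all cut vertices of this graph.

D

Removing D increases the component count from 1 to 2, so D is a cut vertex.
By contrast removing I leaves 1 component; it is not a cut vertex. No other vertex is a cut vertex either.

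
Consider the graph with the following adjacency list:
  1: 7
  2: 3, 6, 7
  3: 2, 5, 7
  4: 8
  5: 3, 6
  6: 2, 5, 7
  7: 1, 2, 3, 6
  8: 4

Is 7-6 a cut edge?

After removing 7-6, the path 7-2-6 still connects them, so the edge is not a bridge.

No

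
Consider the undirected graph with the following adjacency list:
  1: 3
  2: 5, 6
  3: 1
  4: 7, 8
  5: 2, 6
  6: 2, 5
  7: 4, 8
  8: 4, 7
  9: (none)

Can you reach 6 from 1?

No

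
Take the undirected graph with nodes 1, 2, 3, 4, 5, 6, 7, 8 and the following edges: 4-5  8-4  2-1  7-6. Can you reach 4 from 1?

The component containing 1 is {1, 2}, and 4 is not in it.

No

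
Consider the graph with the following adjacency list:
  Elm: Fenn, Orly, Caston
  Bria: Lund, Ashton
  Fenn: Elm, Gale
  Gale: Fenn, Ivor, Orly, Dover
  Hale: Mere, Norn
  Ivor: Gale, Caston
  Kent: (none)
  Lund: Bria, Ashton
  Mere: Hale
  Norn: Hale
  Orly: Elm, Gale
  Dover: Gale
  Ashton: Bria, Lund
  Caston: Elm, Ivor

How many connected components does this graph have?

4

Kent is isolated — a component by itself.
Starting from Hale we can reach Hale, Mere, Norn. That is one component of size 3.
Starting from Bria we can reach Bria, Lund, Ashton. That is one component of size 3.
Starting from Elm we can reach Elm, Fenn, Gale, Ivor, Orly, Dover, Caston. That is one component of size 7.
Total: 4 components.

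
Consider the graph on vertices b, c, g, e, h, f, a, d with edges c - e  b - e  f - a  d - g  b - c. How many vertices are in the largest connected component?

h is isolated — a component by itself.
Starting from d we can reach d, g. That is one component of size 2.
Starting from a we can reach a, f. That is one component of size 2.
Starting from b we can reach b, c, e. That is one component of size 3.
The largest has 3 vertices.

3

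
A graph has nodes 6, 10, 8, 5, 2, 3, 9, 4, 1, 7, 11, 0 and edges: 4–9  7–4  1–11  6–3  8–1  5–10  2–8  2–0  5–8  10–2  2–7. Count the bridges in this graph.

7

The edges on the cycle 5-10-2-8-5 are not bridges since each lies on that cycle.
But removing 8–1 disconnects 8 from 1; removing 2–7 disconnects 2 from 7; removing 1–11 disconnects 1 from 11; removing 4–9 disconnects 4 from 9 — these are bridges.
In total 7 edges are bridges.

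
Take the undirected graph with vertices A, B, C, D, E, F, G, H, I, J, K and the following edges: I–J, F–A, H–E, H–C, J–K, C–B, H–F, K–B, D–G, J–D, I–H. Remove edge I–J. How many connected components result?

1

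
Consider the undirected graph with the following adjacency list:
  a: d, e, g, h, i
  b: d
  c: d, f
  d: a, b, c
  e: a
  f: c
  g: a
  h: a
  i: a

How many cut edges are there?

8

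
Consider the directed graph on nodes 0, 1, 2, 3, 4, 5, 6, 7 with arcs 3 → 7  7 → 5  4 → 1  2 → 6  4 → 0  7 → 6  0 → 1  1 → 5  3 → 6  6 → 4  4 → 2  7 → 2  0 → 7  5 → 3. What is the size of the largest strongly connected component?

8

{0, 1, 2, 3, 4, 5, 6, 7} are all mutually reachable — one SCC of size 8.
The largest has 8 vertices.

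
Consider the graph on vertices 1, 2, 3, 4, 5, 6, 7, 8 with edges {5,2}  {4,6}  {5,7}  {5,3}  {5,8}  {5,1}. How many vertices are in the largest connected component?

6

Starting from 4 we can reach 4, 6. That is one component of size 2.
Starting from 1 we can reach 1, 2, 3, 5, 7, 8. That is one component of size 6.
The largest has 6 vertices.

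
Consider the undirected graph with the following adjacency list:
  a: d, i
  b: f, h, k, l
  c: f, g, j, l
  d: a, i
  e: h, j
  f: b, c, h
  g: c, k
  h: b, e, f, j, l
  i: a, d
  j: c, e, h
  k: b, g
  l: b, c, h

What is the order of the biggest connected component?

9

Starting from a we can reach a, d, i. That is one component of size 3.
Starting from b we can reach b, c, e, f, g, h, j, k, l. That is one component of size 9.
The largest has 9 vertices.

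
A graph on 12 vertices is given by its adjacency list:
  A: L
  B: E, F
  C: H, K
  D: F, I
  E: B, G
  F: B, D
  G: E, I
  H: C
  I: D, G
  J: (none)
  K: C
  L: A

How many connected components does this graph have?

4

J is isolated — a component by itself.
Starting from A we can reach A, L. That is one component of size 2.
Starting from C we can reach C, H, K. That is one component of size 3.
Starting from B we can reach B, D, E, F, G, I. That is one component of size 6.
Total: 4 components.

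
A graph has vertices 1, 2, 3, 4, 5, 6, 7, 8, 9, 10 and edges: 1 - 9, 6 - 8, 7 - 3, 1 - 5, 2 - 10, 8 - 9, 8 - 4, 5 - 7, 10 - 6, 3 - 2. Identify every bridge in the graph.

4-8

The edges on the cycle 1-5-7-3-2-10-6-8-9-1 are not bridges since each lies on that cycle.
But removing 4 - 8 disconnects 4 from 8 — this is a bridge.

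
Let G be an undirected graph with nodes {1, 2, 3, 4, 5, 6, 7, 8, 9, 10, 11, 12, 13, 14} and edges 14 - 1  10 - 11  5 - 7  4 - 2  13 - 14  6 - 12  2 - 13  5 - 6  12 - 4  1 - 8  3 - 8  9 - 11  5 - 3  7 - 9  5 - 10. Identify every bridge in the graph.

The edges on the cycle 5-7-9-11-10-5 are not bridges since each lies on that cycle.
Every edge lies on some cycle, so there are no bridges.

none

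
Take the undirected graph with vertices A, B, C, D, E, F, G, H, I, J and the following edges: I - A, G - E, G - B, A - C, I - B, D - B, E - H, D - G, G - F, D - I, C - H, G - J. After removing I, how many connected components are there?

With I gone, the remaining components are: {A, B, C, D, E, F, G, H, J}.
That is 1 component.

1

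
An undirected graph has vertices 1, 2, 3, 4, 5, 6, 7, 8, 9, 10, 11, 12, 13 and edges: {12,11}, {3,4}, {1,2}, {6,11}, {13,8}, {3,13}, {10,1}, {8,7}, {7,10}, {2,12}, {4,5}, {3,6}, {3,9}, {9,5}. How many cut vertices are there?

Removing 3 increases the component count from 1 to 2, so 3 is a cut vertex.
By contrast removing 1 leaves 1 component; it is not a cut vertex. No other vertex is a cut vertex either.

1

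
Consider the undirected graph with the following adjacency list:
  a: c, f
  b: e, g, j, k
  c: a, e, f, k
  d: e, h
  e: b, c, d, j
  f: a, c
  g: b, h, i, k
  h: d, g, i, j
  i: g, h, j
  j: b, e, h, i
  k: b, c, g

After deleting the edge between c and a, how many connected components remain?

1

c and a are still connected via c-f-a, so the component count stays at 1.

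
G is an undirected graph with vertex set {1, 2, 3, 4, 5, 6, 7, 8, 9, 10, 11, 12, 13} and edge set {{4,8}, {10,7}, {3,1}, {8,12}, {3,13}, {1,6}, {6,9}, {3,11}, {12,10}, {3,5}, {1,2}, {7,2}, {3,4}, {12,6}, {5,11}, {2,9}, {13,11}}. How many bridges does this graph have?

The edges on the cycle 12-10-7-2-9-6-12 are not bridges since each lies on that cycle.
Every edge lies on some cycle, so there are no bridges.

0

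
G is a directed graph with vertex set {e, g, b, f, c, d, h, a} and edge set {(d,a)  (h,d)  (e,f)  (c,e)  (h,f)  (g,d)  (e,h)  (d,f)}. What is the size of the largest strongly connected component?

{h} is an SCC by itself.
{f} is an SCC by itself.
{b} is an SCC by itself.
{e} is an SCC by itself.
{c} is an SCC by itself.
(and 3 more singleton SCCs)
The largest has 1 vertex.

1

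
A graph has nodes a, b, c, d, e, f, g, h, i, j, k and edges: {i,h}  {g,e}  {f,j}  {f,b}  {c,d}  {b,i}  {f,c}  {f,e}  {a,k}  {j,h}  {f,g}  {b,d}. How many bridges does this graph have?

The edges on the cycle f-g-e-f are not bridges since each lies on that cycle.
But removing a–k disconnects a from k — this is a bridge.

1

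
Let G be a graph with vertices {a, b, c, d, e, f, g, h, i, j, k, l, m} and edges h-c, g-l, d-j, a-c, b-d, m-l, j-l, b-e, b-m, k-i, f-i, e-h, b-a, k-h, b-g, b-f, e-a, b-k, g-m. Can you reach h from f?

From f we can reach a, b, c, d, e, f, g, h, i, j, k, l, m, which includes h.

Yes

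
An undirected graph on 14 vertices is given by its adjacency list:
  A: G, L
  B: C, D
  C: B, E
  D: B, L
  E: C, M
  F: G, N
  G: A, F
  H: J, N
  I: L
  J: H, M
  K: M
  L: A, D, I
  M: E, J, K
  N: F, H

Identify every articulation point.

L, M

Removing L increases the component count from 1 to 2, so L is a cut vertex.
Removing M increases the component count from 1 to 2, so M is a cut vertex.
By contrast removing H leaves 1 component; it is not a cut vertex. No other vertex is a cut vertex either.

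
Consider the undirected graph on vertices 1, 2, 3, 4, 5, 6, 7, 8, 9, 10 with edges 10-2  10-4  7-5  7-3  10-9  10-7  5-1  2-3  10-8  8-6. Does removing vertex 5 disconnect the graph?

Yes

Deleting 5 raises the number of components from 1 to 2, so 5 is a cut vertex.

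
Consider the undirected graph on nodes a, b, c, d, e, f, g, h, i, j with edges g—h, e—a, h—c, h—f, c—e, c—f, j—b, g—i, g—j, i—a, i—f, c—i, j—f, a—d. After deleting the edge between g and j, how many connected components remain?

g and j are still connected via g-h-f-j, so the component count stays at 1.

1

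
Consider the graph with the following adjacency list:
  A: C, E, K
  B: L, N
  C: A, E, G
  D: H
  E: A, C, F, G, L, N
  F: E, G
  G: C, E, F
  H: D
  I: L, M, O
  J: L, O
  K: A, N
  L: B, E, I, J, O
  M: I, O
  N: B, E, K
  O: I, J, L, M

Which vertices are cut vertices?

Removing L increases the component count from 2 to 3, so L is a cut vertex.
By contrast removing E leaves 2 components; it is not a cut vertex. No other vertex is a cut vertex either.

L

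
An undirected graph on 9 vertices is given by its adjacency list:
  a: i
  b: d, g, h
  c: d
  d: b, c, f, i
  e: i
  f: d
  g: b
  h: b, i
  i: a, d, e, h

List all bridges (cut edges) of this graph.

a-i, b-g, c-d, d-f, e-i

The edges on the cycle b-d-i-h-b are not bridges since each lies on that cycle.
But removing d-f disconnects d from f; removing i-a disconnects i from a; removing d-c disconnects d from c; removing i-e disconnects i from e — these are bridges.
In total 5 edges are bridges.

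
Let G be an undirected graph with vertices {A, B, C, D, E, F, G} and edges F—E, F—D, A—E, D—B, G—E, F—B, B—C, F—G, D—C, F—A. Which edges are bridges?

none

The edges on the cycle F-D-C-B-F are not bridges since each lies on that cycle.
Every edge lies on some cycle, so there are no bridges.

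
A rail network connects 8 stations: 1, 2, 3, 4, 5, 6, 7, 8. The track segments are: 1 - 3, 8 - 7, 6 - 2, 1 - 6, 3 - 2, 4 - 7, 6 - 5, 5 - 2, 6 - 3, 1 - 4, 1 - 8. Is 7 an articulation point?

No

Deleting 7 leaves 1 component (was 1) (its neighbors 4, 8 remain connected to each other), so 7 is not a cut vertex.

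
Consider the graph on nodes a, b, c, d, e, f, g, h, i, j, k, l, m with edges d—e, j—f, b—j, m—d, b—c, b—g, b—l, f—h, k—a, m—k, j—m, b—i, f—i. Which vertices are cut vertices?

b, d, f, j, k, m

Removing b increases the component count from 1 to 4, so b is a cut vertex.
Removing d increases the component count from 1 to 2, so d is a cut vertex.
Removing f increases the component count from 1 to 2, so f is a cut vertex.
Likewise j, k, m are cut vertices.
By contrast removing a leaves 1 component; it is not a cut vertex. No other vertex is a cut vertex either.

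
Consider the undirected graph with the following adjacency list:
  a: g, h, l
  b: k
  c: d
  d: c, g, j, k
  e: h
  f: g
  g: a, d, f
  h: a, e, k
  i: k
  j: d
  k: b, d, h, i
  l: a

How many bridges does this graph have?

The edges on the cycle g-d-k-h-a-g are not bridges since each lies on that cycle.
But removing l-a disconnects l from a; removing d-j disconnects d from j; removing d-c disconnects d from c; removing k-b disconnects k from b — these are bridges.
In total 7 edges are bridges.

7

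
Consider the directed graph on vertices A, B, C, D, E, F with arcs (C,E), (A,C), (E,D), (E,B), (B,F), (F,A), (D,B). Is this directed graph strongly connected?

Yes

From C we can reach every vertex (A, B, C, D, E, F), and every vertex can reach C (A, B, C, D, E, F). So the whole graph is one strongly connected component.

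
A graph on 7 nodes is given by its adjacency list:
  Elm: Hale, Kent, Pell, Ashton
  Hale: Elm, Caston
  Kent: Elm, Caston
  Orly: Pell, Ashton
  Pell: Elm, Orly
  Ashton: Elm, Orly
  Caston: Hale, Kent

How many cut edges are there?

0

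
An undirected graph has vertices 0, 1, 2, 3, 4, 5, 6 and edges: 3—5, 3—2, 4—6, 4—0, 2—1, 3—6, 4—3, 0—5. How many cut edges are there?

The edges on the cycle 4-3-5-0-4 are not bridges since each lies on that cycle.
But removing 2—1 disconnects 2 from 1; removing 2—3 disconnects 2 from 3 — these are bridges.
That makes 2 bridges.

2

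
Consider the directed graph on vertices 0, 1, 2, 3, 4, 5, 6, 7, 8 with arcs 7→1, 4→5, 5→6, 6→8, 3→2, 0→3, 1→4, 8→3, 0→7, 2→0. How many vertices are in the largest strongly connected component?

9

{0, 1, 2, 3, 4, 5, 6, 7, 8} are all mutually reachable — one SCC of size 9.
The largest has 9 vertices.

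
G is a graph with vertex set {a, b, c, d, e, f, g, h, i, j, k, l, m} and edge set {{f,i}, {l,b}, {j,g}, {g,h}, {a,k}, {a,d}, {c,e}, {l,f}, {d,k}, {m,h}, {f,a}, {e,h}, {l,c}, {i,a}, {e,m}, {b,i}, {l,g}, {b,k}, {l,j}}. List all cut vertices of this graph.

l

Removing l increases the component count from 1 to 2, so l is a cut vertex.
By contrast removing b leaves 1 component; it is not a cut vertex. No other vertex is a cut vertex either.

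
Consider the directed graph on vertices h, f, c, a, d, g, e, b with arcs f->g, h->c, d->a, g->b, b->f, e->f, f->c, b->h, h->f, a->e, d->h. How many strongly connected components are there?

5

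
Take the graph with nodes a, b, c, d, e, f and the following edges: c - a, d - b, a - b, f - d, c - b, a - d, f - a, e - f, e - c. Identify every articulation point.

none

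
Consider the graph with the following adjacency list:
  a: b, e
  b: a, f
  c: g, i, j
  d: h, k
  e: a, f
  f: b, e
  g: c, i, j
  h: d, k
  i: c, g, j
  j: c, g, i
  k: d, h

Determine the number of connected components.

3

Starting from d we can reach d, h, k. That is one component of size 3.
Starting from c we can reach c, g, i, j. That is one component of size 4.
Starting from a we can reach a, b, e, f. That is one component of size 4.
Total: 3 components.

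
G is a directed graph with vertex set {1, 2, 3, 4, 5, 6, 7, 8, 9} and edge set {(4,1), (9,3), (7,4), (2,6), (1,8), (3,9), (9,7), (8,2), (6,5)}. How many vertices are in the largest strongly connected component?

2

{3, 9} are all mutually reachable — one SCC of size 2.
{6} is an SCC by itself.
{1} is an SCC by itself.
{8} is an SCC by itself.
{7} is an SCC by itself.
(and 3 more singleton SCCs)
The largest has 2 vertices.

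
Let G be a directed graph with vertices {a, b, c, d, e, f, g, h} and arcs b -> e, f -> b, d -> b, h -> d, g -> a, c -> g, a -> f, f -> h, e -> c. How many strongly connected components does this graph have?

1

{a, b, c, d, e, f, g, h} are all mutually reachable — one SCC of size 8.
That gives 1 strongly connected component.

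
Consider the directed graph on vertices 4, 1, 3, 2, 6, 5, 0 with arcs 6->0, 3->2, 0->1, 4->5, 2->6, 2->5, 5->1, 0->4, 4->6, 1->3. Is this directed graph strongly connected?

Yes

From 6 we can reach every vertex (0, 1, 2, 3, 4, 5, 6), and every vertex can reach 6 (0, 1, 2, 3, 4, 5, 6). So the whole graph is one strongly connected component.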